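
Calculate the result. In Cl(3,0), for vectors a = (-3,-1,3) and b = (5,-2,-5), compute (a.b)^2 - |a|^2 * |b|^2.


a . b = (-3)*5 + (-1)*(-2) + 3*(-5)
= -15 + 2 + (-15) = -28
|a|^2 = (-3)^2 + (-1)^2 + 3^2 = 19
|b|^2 = 5^2 + (-2)^2 + (-5)^2 = 54
(a.b)^2 = (-28)^2 = 784
|a|^2 * |b|^2 = 19 * 54 = 1026
Result = 784 - 1026 = -242


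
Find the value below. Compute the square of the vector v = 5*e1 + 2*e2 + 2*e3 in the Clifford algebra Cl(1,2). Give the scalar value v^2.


v^2 = sum of c_i^2 * e_i^2
Positive signature terms (e_i^2 = +1): 5^2 = 25
Negative signature terms (e_j^2 = -1): 2^2 + 2^2 = 8
v^2 = 25 - 8 = 17


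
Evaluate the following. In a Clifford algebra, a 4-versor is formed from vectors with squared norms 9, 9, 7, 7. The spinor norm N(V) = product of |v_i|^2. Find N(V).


Spinor norm N(V) = |v1|^2 * |v2|^2 * ... * |v4|^2
= 9 * 9 * 7 * 7
Running product: 9, 81, 567, 3969
N(V) = 3969


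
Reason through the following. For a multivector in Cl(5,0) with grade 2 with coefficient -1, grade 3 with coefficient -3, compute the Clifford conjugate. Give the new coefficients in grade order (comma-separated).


Clifford conjugate sign for grade k: (-1)^(k(k+1)/2)
Grade 2: (-1)^(2*3/2) = (-1)^3 = -1, coeff -1 -> 1
Grade 3: (-1)^(3*4/2) = (-1)^6 = 1, coeff -3 -> -3
Conjugated coefficients: 1, -3


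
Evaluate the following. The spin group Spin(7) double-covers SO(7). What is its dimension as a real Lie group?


Spin(n) double-covers SO(n); both have Lie algebra so(n) of dimension n(n-1)/2.
n = 7
n(n-1) = 7 * 6 = 42
dim Spin(7) = 42/2 = 21


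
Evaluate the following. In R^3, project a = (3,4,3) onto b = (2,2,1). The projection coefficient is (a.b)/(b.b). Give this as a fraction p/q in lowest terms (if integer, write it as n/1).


Projection coefficient = (a . b) / (b . b)
a . b = 3*2 + 4*2 + 3*1
= 6 + 8 + 3 = 17
b . b = 2^2 + 2^2 + 1^2
= 4 + 4 + 1 = 9
Coefficient = 17/9
In lowest terms: 17/9


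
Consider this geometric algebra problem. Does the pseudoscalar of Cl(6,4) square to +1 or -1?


The pseudoscalar I = e1...e_n (product of all n generators) of Cl(p,q) satisfies I^2 = (-1)^(q + n(n-1)/2).
p = 6, q = 4, n = p + q = 10
n(n-1)/2 = 10 * 9 / 2 = 45
Exponent = q + n(n-1)/2 = 4 + 45 = 49
I^2 = (-1)^49 = -1


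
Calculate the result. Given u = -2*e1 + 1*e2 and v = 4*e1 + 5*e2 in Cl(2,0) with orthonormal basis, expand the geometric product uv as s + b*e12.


Expand: (-2*e1 + 1*e2)(4*e1 + 5*e2)
= (-2)*4*e1e1 + (-2)*5*e1e2 + 1*4*e2e1 + 1*5*e2e2
Using e1^2 = e2^2 = 1, e2e1 = -e1e2:
Scalar part s = (-2)*4 + 1*5 = -8 + 5 = -3
Bivector part b = (-2)*5 - 1*4 = -10 - 4 = -14
uv = -3 - 14*e12


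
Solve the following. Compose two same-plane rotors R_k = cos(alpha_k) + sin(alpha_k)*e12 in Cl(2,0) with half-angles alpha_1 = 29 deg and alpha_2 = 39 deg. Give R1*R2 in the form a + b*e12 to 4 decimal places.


Same-plane rotors commute and their half-angles add:
R1*R2 = cos(a1 + a2) + sin(a1 + a2)*e12.
a1 + a2 = 29 + 39 = 68 deg
cos(68 deg) = 0.3746
sin(68 deg) = 0.9272
R1*R2 = 0.3746 + 0.9272*e12


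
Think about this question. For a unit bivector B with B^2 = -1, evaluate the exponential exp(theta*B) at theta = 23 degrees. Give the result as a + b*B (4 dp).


For a unit bivector B with B^2 = -1, the exponential series gives
e^(theta*B) = cos(theta) + sin(theta)*B (the GA analogue of Euler's formula).
theta = 23 degrees = 0.401426 rad
cos(23 deg) = 0.9205
sin(23 deg) = 0.3907
exp(theta*B) = 0.9205 + 0.3907*B


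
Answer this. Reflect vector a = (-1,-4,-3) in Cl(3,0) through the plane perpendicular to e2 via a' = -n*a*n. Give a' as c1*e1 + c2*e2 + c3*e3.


Reflection formula: a' = -n*a*n, with n = e2 (unit vector, n^2 = 1).
For reflection through hyperplane perp to e2:
The component along e2 flips sign, others stay.
a = (-1, -4, -3)
a' = (-1, 4, -3)
a' = -1*e1 + 4*e2 - 3*e3


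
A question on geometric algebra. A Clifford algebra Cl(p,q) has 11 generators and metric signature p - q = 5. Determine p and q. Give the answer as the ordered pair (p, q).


We need p + q = 11 and p - q = 5.
Adding: 2p = 11 + 5 = 16, so p = 8.
Then q = 11 - 8 = 3.
(p, q) = (8, 3)


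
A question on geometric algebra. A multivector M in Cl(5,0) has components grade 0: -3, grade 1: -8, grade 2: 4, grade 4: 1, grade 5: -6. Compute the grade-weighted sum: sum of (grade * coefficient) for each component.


Grade-weighted sum = sum of grade_k * coefficient_k
0*(-3) = 0
1*(-8) = -8
2*4 = 8
4*1 = 4
5*(-6) = -30
Total = 0 + (-8) + 8 + 4 + (-30) = -26


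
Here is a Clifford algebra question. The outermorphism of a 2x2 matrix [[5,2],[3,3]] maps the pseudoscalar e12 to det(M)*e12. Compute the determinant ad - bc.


The outermorphism of a linear map f sends e1^e2 to f(e1)^f(e2).
f(e1) = 5*e1 + 3*e2
f(e2) = 2*e1 + 3*e2
f(e1) ^ f(e2) = (5*e1 + 3*e2) ^ (2*e1 + 3*e2)
= 5*3*e12 + 3*2*e21
= (15 - 6)*e12
= 9*e12
Coefficient = 9


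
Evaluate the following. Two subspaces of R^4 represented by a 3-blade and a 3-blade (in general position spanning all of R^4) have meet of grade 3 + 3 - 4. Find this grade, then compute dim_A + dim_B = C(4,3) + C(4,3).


Meet grade = grade(A) + grade(B) - n
= 3 + 3 - 4 = 2
C(4,3) = 4
C(4,3) = 4
dim_A + dim_B = 4 + 4 = 8


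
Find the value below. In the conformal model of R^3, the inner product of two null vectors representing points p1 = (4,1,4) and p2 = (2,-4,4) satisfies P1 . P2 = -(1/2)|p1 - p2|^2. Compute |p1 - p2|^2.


p1 - p2 = (2, 5, 0)
|p1 - p2|^2 = 2^2 + 5^2 + 0^2
= 4 + 25 + 0
= 29


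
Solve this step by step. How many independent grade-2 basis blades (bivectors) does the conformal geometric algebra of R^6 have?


The conformal model of R^6 uses Cl(7,1) with m = 6 + 2 = 8 generators.
Number of grade-2 blades = C(m, 2) = C(8, 2)
= 8*7/2 = 28


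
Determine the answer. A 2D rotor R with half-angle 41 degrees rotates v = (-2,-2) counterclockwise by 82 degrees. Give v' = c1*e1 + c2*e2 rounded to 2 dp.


Rotor R = cos(41deg) - sin(41deg)*e12
Rotation angle theta = 2 * 41 = 82 degrees
v' = R*v*~R rotates v by theta.
cos(82deg) = 0.1392, sin(82deg) = 0.9903
v'_1 = -2*cos(82deg) - (-2)*sin(82deg)
= -2*0.1392 - (-2)*0.9903
= 1.70
v'_2 = -2*sin(82deg) + (-2)*cos(82deg)
= -2*0.9903 + (-2)*0.1392
= -2.26
v' = 1.70*e1 - 2.26*e2


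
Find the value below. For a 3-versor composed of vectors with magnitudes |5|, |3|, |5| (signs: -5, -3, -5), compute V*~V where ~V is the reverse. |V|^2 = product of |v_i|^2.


Each vector v_i has |v_i|^2 = s_i^2
Squared scales: (-5)^2 = 25, (-3)^2 = 9, (-5)^2 = 25
|V|^2 = 25 * 9 * 25
= 5625


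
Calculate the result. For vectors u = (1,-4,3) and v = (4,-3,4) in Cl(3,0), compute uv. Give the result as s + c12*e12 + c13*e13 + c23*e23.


In Cl(3,0): e_i^2 = 1, e_ie_j = -e_je_i for i != j.
Scalar part = u . v = 1*4 + (-4)*(-3) + 3*4
= 4 + 12 + 12 = 28
e12 coeff = 1*(-3) - (-4)*4 = -3 - (-16) = 13
e13 coeff = 1*4 - 3*4 = 4 - 12 = -8
e23 coeff = (-4)*4 - 3*(-3) = -16 - (-9) = -7
uv = 28 + 13*e12 - 8*e13 - 7*e23


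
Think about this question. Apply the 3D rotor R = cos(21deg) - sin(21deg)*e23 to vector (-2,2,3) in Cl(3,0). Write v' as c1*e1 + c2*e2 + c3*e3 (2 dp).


Rotor R = cos(21deg) - sin(21deg)*e23
Rotation angle theta = 2 * 21 = 42 degrees in the e23 plane (e2 -> e3).
The component perpendicular to the plane (e1) is invariant: v'_1 = v1 = -2.00
cos(42deg) = 0.7431, sin(42deg) = 0.6691
v'_2 = v2*cos(theta) - v3*sin(theta) = 2*0.7431 - 3*0.6691 = -0.52
v'_3 = v2*sin(theta) + v3*cos(theta) = 2*0.6691 + 3*0.7431 = 3.57
v' = -2.00*e1 - 0.52*e2 + 3.57*e3


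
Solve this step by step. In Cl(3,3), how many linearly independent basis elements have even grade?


Even subalgebra dimension = 2^(n-1)
n = 3 + 3 = 6
2^(6 - 1) = 2^5 = 32
Verification: sum of C(6,k) for even k = 1 + 15 + 15 + 1 = 32
Result = 32


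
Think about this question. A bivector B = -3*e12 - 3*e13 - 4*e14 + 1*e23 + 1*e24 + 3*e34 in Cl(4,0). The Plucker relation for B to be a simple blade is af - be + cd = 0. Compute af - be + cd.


Plucker relation: af - be + cd
a*f = (-3)*3 = -9
b*e = (-3)*1 = -3
c*d = (-4)*1 = -4
af - be + cd = -9 - (-3) + (-4)
= -10


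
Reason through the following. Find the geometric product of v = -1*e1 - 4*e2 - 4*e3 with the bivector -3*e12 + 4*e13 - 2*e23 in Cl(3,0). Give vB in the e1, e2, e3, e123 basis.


vB has grade-1 (vector) and grade-3 (trivector) parts: vB = (v _| B) + (v ^ B).
Vector part <vB>_1:
  e1: -v2*b12 - v3*b13 = -(-4)*(-3) - (-4)*(4) = 4
  e2: v1*b12 - v3*b23 = (-1)*(-3) - (-4)*(-2) = -5
  e3: v1*b13 + v2*b23 = (-1)*(4) + (-4)*(-2) = 4
Trivector part <vB>_3:
  e123: v1*b23 - v2*b13 + v3*b12 = (-1)*(-2) - (-4)*(4) + (-4)*(-3) = 30
vB = 4*e1 - 5*e2 + 4*e3 + 30*e123


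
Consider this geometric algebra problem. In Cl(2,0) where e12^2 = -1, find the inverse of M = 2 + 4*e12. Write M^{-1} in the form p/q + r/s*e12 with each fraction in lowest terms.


M = 2 + 4*e12, where e12^2 = -1.
Since M commutes with its reverse ~M = a - b*e12, M * ~M = a^2 - b^2*e12^2 = a^2 + b^2.
So M^{-1} = ~M / (a^2 + b^2) = (a - b*e12)/(a^2 + b^2).
a^2 + b^2 = 4 + 16 = 20
Scalar part = 2/20 = 1/10
Bivector coeff = -4/20 = -1/5
M^{-1} = 1/10 - 1/5*e12


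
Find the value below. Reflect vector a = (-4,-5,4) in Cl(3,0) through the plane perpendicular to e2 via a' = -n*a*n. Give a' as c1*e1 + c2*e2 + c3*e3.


Reflection formula: a' = -n*a*n, with n = e2 (unit vector, n^2 = 1).
For reflection through hyperplane perp to e2:
The component along e2 flips sign, others stay.
a = (-4, -5, 4)
a' = (-4, 5, 4)
a' = -4*e1 + 5*e2 + 4*e3


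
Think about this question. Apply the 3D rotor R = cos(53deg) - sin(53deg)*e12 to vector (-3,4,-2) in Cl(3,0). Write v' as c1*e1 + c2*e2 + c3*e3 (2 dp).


Rotor R = cos(53deg) - sin(53deg)*e12
Rotation angle theta = 2 * 53 = 106 degrees in the e12 plane (e1 -> e2).
The component perpendicular to the plane (e3) is invariant: v'_3 = v3 = -2.00
cos(106deg) = -0.2756, sin(106deg) = 0.9613
v'_1 = v1*cos(theta) - v2*sin(theta) = -3*(-0.2756) - 4*0.9613 = -3.02
v'_2 = v1*sin(theta) + v2*cos(theta) = -3*0.9613 + 4*(-0.2756) = -3.99
v' = -3.02*e1 - 3.99*e2 - 2.00*e3


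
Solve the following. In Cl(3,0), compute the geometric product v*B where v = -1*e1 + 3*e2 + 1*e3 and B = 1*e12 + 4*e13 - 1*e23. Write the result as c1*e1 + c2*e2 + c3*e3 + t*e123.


vB has grade-1 (vector) and grade-3 (trivector) parts: vB = (v _| B) + (v ^ B).
Vector part <vB>_1:
  e1: -v2*b12 - v3*b13 = -(3)*(1) - (1)*(4) = -7
  e2: v1*b12 - v3*b23 = (-1)*(1) - (1)*(-1) = 0
  e3: v1*b13 + v2*b23 = (-1)*(4) + (3)*(-1) = -7
Trivector part <vB>_3:
  e123: v1*b23 - v2*b13 + v3*b12 = (-1)*(-1) - (3)*(4) + (1)*(1) = -10
vB = -7*e1 + 0*e2 - 7*e3 - 10*e123


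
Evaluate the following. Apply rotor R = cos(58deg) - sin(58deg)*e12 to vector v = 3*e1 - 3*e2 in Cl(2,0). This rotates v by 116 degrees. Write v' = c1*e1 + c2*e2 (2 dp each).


Rotor R = cos(58deg) - sin(58deg)*e12
Rotation angle theta = 2 * 58 = 116 degrees
v' = R*v*~R rotates v by theta.
cos(116deg) = -0.4384, sin(116deg) = 0.8988
v'_1 = 3*cos(116deg) - (-3)*sin(116deg)
= 3*(-0.4384) - (-3)*0.8988
= 1.38
v'_2 = 3*sin(116deg) + (-3)*cos(116deg)
= 3*0.8988 + (-3)*(-0.4384)
= 4.01
v' = 1.38*e1 + 4.01*e2


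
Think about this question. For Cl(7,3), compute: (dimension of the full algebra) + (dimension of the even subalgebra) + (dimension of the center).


n = 7 + 3 = 10
Total dim = 2^10 = 1024
Even subalgebra dim = 2^9 = 512
n is even, so center dim = 1
Sum = 1024 + 512 + 1 = 1537


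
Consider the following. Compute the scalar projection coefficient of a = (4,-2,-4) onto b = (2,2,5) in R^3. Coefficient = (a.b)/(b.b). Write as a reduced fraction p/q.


Projection coefficient = (a . b) / (b . b)
a . b = 4*2 + (-2)*2 + (-4)*5
= 8 + (-4) + (-20) = -16
b . b = 2^2 + 2^2 + 5^2
= 4 + 4 + 25 = 33
Coefficient = -16/33
In lowest terms: -16/33


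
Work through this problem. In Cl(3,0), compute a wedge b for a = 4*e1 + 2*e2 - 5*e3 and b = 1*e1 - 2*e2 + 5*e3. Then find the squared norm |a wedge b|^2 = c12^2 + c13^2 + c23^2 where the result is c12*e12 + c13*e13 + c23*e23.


a wedge b = (a1*b2 - a2*b1)*e12 + (a1*b3 - a3*b1)*e13 + (a2*b3 - a3*b2)*e23
e12 coeff: 4*(-2) - 2*1 = -8 - 2 = -10
e13 coeff: 4*5 - (-5)*1 = 20 - (-5) = 25
e23 coeff: 2*5 - (-5)*(-2) = 10 - 10 = 0
|a wedge b|^2 = (-10)^2 + 25^2 + 0^2
= 100 + 625 + 0
= 725


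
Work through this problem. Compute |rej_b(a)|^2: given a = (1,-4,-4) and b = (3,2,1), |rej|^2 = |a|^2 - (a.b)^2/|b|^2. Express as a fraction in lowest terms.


|a|^2 = 1^2 + (-4)^2 + (-4)^2 = 33
|b|^2 = 3^2 + 2^2 + 1^2 = 14
a . b = 1*3 + (-4)*2 + (-4)*1 = -9
(a.b)^2 = (-9)^2 = 81
|rej|^2 = 33 - 81/14
= (462 - 81)/14
= 381/14
In lowest terms: 381/14


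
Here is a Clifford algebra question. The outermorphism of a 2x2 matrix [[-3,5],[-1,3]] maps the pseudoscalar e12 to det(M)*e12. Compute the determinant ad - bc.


The outermorphism of a linear map f sends e1^e2 to f(e1)^f(e2).
f(e1) = -3*e1 - 1*e2
f(e2) = 5*e1 + 3*e2
f(e1) ^ f(e2) = (-3*e1 - 1*e2) ^ (5*e1 + 3*e2)
= (-3)*3*e12 + (-1)*5*e21
= (-9 - (-5))*e12
= -4*e12
Coefficient = -4


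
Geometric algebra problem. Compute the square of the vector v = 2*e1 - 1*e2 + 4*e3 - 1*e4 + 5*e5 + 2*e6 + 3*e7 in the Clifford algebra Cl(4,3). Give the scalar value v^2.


v^2 = sum of c_i^2 * e_i^2
Positive signature terms (e_i^2 = +1): 2^2 + (-1)^2 + 4^2 + (-1)^2 = 22
Negative signature terms (e_j^2 = -1): 5^2 + 2^2 + 3^2 = 38
v^2 = 22 - 38 = -16


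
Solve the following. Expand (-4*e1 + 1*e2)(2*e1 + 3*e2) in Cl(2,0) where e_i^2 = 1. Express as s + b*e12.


Expand: (-4*e1 + 1*e2)(2*e1 + 3*e2)
= (-4)*2*e1e1 + (-4)*3*e1e2 + 1*2*e2e1 + 1*3*e2e2
Using e1^2 = e2^2 = 1, e2e1 = -e1e2:
Scalar part s = (-4)*2 + 1*3 = -8 + 3 = -5
Bivector part b = (-4)*3 - 1*2 = -12 - 2 = -14
uv = -5 - 14*e12


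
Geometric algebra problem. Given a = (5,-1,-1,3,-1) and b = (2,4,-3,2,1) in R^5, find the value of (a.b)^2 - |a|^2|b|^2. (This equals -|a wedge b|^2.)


a . b = 5*2 + (-1)*4 + (-1)*(-3) + 3*2 + (-1)*1
= 10 + (-4) + 3 + 6 + (-1) = 14
|a|^2 = 5^2 + (-1)^2 + (-1)^2 + 3^2 + (-1)^2 = 37
|b|^2 = 2^2 + 4^2 + (-3)^2 + 2^2 + 1^2 = 34
(a.b)^2 = 14^2 = 196
|a|^2 * |b|^2 = 37 * 34 = 1258
Result = 196 - 1258 = -1062


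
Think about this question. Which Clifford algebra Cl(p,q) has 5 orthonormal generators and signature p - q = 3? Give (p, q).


We need p + q = 5 and p - q = 3.
Adding: 2p = 5 + 3 = 8, so p = 4.
Then q = 5 - 4 = 1.
(p, q) = (4, 1)


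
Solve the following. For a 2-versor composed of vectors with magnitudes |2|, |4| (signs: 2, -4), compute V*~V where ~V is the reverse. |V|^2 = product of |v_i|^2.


Each vector v_i has |v_i|^2 = s_i^2
Squared scales: 2^2 = 4, (-4)^2 = 16
|V|^2 = 4 * 16
= 64


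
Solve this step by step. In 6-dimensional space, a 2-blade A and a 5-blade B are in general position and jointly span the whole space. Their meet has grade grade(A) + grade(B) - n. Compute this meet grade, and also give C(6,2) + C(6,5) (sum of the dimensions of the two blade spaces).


Meet grade = grade(A) + grade(B) - n
= 2 + 5 - 6 = 1
C(6,2) = 15
C(6,5) = 6
dim_A + dim_B = 15 + 6 = 21


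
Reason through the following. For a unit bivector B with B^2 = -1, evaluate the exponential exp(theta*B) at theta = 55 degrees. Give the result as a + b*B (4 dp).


For a unit bivector B with B^2 = -1, the exponential series gives
e^(theta*B) = cos(theta) + sin(theta)*B (the GA analogue of Euler's formula).
theta = 55 degrees = 0.959931 rad
cos(55 deg) = 0.5736
sin(55 deg) = 0.8192
exp(theta*B) = 0.5736 + 0.8192*B


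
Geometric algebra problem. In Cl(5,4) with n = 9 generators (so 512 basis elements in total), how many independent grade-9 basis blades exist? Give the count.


Number of grade-k basis blades in Cl(p,q) with n = p + q is C(n, k).
n = 5 + 4 = 9
C(9, 9) = 9! / (9! * 0!)
= 362880 / (362880 * 1)
= 1


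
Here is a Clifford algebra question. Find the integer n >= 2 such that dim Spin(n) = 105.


dim Spin(n) = dim so(n) = n(n-1)/2.
Solve n(n-1)/2 = 105, i.e. n^2 - n - 210 = 0.
Discriminant = 1 + 8*105 = 841
n = (1 + sqrt(841))/2 = (1 + 29)/2 = 15


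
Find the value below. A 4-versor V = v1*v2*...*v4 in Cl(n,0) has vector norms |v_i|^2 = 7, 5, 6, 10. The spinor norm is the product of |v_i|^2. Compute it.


Spinor norm N(V) = |v1|^2 * |v2|^2 * ... * |v4|^2
= 7 * 5 * 6 * 10
Running product: 7, 35, 210, 2100
N(V) = 2100


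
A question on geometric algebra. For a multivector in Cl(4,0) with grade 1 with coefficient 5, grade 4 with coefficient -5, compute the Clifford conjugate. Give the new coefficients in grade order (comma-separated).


Clifford conjugate sign for grade k: (-1)^(k(k+1)/2)
Grade 1: (-1)^(1*2/2) = (-1)^1 = -1, coeff 5 -> -5
Grade 4: (-1)^(4*5/2) = (-1)^10 = 1, coeff -5 -> -5
Conjugated coefficients: -5, -5


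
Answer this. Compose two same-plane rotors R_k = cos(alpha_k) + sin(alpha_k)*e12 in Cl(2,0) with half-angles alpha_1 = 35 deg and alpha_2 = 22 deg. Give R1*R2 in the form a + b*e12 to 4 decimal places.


Same-plane rotors commute and their half-angles add:
R1*R2 = cos(a1 + a2) + sin(a1 + a2)*e12.
a1 + a2 = 35 + 22 = 57 deg
cos(57 deg) = 0.5446
sin(57 deg) = 0.8387
R1*R2 = 0.5446 + 0.8387*e12


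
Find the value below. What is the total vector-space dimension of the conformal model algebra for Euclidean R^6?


The conformal model of R^6 uses Cl(7,1): the 6 Euclidean generators plus two extra orthogonal generators e+ (e+^2 = +1) and e- (e-^2 = -1), from which the null vectors e0, einf are built.
Number of generators m = 6 + 2 = 8.
dim Cl(p,q) = 2^m = 2^8 = 256


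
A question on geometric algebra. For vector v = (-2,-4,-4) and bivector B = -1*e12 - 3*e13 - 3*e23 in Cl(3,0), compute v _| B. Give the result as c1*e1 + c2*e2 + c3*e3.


Left contraction v _| B = <vB>_1 (grade-1 part of the geometric product vB).
Using e1_|e12 = e2, e2_|e12 = -e1, e1_|e13 = e3, e3_|e13 = -e1, e2_|e23 = e3, e3_|e23 = -e2:
e1 coeff: -v2*b12 - v3*b13 = -(-4)*(-1) - (-4)*(-3) = -16
e2 coeff: v1*b12 - v3*b23 = (-2)*(-1) - (-4)*(-3) = -10
e3 coeff: v1*b13 + v2*b23 = (-2)*(-3) + (-4)*(-3) = 18
v _| B = -16*e1 - 10*e2 + 18*e3


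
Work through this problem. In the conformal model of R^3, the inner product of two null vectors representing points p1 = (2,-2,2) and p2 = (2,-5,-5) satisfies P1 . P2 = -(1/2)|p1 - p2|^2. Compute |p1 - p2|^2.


p1 - p2 = (0, 3, 7)
|p1 - p2|^2 = 0^2 + 3^2 + 7^2
= 0 + 9 + 49
= 58


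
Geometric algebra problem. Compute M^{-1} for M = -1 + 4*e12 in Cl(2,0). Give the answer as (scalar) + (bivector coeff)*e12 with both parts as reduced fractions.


M = -1 + 4*e12, where e12^2 = -1.
Since M commutes with its reverse ~M = a - b*e12, M * ~M = a^2 - b^2*e12^2 = a^2 + b^2.
So M^{-1} = ~M / (a^2 + b^2) = (a - b*e12)/(a^2 + b^2).
a^2 + b^2 = 1 + 16 = 17
Scalar part = -1/17 = -1/17
Bivector coeff = -4/17 = -4/17
M^{-1} = -1/17 - 4/17*e12


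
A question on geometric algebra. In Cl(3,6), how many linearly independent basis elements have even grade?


Even subalgebra dimension = 2^(n-1)
n = 3 + 6 = 9
2^(9 - 1) = 2^8 = 256
Verification: sum of C(9,k) for even k = 1 + 36 + 126 + 84 + 9 = 256
Result = 256


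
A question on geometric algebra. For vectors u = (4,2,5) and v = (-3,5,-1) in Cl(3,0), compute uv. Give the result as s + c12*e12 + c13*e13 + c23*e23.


In Cl(3,0): e_i^2 = 1, e_ie_j = -e_je_i for i != j.
Scalar part = u . v = 4*(-3) + 2*5 + 5*(-1)
= -12 + 10 + (-5) = -7
e12 coeff = 4*5 - 2*(-3) = 20 - (-6) = 26
e13 coeff = 4*(-1) - 5*(-3) = -4 - (-15) = 11
e23 coeff = 2*(-1) - 5*5 = -2 - 25 = -27
uv = -7 + 26*e12 + 11*e13 - 27*e23


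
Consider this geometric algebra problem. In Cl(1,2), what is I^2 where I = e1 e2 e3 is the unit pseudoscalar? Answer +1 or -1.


The pseudoscalar I = e1...e_n (product of all n generators) of Cl(p,q) satisfies I^2 = (-1)^(q + n(n-1)/2).
p = 1, q = 2, n = p + q = 3
n(n-1)/2 = 3 * 2 / 2 = 3
Exponent = q + n(n-1)/2 = 2 + 3 = 5
I^2 = (-1)^5 = -1


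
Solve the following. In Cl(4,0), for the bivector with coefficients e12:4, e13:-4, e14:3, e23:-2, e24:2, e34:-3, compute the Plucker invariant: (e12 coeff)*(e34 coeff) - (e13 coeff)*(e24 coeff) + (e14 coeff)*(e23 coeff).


Plucker relation: af - be + cd
a*f = 4*(-3) = -12
b*e = (-4)*2 = -8
c*d = 3*(-2) = -6
af - be + cd = -12 - (-8) + (-6)
= -10


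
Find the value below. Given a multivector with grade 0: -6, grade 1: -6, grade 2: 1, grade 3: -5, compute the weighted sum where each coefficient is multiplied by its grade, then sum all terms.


Grade-weighted sum = sum of grade_k * coefficient_k
0*(-6) = 0
1*(-6) = -6
2*1 = 2
3*(-5) = -15
Total = 0 + (-6) + 2 + (-15) = -19


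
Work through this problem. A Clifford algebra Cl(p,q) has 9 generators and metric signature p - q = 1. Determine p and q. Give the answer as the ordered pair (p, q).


We need p + q = 9 and p - q = 1.
Adding: 2p = 9 + 1 = 10, so p = 5.
Then q = 9 - 5 = 4.
(p, q) = (5, 4)


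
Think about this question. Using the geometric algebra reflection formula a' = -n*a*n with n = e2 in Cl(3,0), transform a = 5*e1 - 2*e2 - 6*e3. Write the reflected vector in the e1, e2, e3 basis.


Reflection formula: a' = -n*a*n, with n = e2 (unit vector, n^2 = 1).
For reflection through hyperplane perp to e2:
The component along e2 flips sign, others stay.
a = (5, -2, -6)
a' = (5, 2, -6)
a' = 5*e1 + 2*e2 - 6*e3


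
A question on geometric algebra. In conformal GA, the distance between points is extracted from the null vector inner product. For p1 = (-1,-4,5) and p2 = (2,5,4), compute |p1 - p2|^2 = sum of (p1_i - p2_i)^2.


p1 - p2 = (-3, -9, 1)
|p1 - p2|^2 = (-3)^2 + (-9)^2 + 1^2
= 9 + 81 + 1
= 91


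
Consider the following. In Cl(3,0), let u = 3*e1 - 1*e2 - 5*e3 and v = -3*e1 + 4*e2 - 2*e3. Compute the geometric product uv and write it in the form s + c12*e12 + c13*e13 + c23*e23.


In Cl(3,0): e_i^2 = 1, e_ie_j = -e_je_i for i != j.
Scalar part = u . v = 3*(-3) + (-1)*4 + (-5)*(-2)
= -9 + (-4) + 10 = -3
e12 coeff = 3*4 - (-1)*(-3) = 12 - 3 = 9
e13 coeff = 3*(-2) - (-5)*(-3) = -6 - 15 = -21
e23 coeff = (-1)*(-2) - (-5)*4 = 2 - (-20) = 22
uv = -3 + 9*e12 - 21*e13 + 22*e23


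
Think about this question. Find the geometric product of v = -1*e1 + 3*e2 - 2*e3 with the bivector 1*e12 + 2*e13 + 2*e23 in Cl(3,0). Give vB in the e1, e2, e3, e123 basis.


vB has grade-1 (vector) and grade-3 (trivector) parts: vB = (v _| B) + (v ^ B).
Vector part <vB>_1:
  e1: -v2*b12 - v3*b13 = -(3)*(1) - (-2)*(2) = 1
  e2: v1*b12 - v3*b23 = (-1)*(1) - (-2)*(2) = 3
  e3: v1*b13 + v2*b23 = (-1)*(2) + (3)*(2) = 4
Trivector part <vB>_3:
  e123: v1*b23 - v2*b13 + v3*b12 = (-1)*(2) - (3)*(2) + (-2)*(1) = -10
vB = 1*e1 + 3*e2 + 4*e3 - 10*e123


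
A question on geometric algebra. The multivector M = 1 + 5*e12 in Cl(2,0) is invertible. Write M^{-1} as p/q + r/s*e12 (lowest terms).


M = 1 + 5*e12, where e12^2 = -1.
Since M commutes with its reverse ~M = a - b*e12, M * ~M = a^2 - b^2*e12^2 = a^2 + b^2.
So M^{-1} = ~M / (a^2 + b^2) = (a - b*e12)/(a^2 + b^2).
a^2 + b^2 = 1 + 25 = 26
Scalar part = 1/26 = 1/26
Bivector coeff = -5/26 = -5/26
M^{-1} = 1/26 - 5/26*e12


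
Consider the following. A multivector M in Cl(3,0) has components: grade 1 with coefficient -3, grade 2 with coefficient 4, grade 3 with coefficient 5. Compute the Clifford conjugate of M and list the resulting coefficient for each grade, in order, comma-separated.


Clifford conjugate sign for grade k: (-1)^(k(k+1)/2)
Grade 1: (-1)^(1*2/2) = (-1)^1 = -1, coeff -3 -> 3
Grade 2: (-1)^(2*3/2) = (-1)^3 = -1, coeff 4 -> -4
Grade 3: (-1)^(3*4/2) = (-1)^6 = 1, coeff 5 -> 5
Conjugated coefficients: 3, -4, 5


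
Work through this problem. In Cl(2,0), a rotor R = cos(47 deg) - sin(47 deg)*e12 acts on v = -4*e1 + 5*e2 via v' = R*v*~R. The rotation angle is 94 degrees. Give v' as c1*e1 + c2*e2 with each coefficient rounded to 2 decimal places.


Rotor R = cos(47deg) - sin(47deg)*e12
Rotation angle theta = 2 * 47 = 94 degrees
v' = R*v*~R rotates v by theta.
cos(94deg) = -0.0698, sin(94deg) = 0.9976
v'_1 = -4*cos(94deg) - 5*sin(94deg)
= -4*(-0.0698) - 5*0.9976
= -4.71
v'_2 = -4*sin(94deg) + 5*cos(94deg)
= -4*0.9976 + 5*(-0.0698)
= -4.34
v' = -4.71*e1 - 4.34*e2


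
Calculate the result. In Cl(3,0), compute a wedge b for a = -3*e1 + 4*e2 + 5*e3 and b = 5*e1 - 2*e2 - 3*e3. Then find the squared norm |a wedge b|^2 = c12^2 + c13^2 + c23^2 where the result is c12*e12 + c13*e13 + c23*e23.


a wedge b = (a1*b2 - a2*b1)*e12 + (a1*b3 - a3*b1)*e13 + (a2*b3 - a3*b2)*e23
e12 coeff: (-3)*(-2) - 4*5 = 6 - 20 = -14
e13 coeff: (-3)*(-3) - 5*5 = 9 - 25 = -16
e23 coeff: 4*(-3) - 5*(-2) = -12 - (-10) = -2
|a wedge b|^2 = (-14)^2 + (-16)^2 + (-2)^2
= 196 + 256 + 4
= 456


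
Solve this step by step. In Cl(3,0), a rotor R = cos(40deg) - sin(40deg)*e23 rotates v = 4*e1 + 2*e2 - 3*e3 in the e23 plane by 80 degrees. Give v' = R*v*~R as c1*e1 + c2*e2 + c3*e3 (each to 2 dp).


Rotor R = cos(40deg) - sin(40deg)*e23
Rotation angle theta = 2 * 40 = 80 degrees in the e23 plane (e2 -> e3).
The component perpendicular to the plane (e1) is invariant: v'_1 = v1 = 4.00
cos(80deg) = 0.1736, sin(80deg) = 0.9848
v'_2 = v2*cos(theta) - v3*sin(theta) = 2*0.1736 - (-3)*0.9848 = 3.30
v'_3 = v2*sin(theta) + v3*cos(theta) = 2*0.9848 + (-3)*0.1736 = 1.45
v' = 4.00*e1 + 3.30*e2 + 1.45*e3


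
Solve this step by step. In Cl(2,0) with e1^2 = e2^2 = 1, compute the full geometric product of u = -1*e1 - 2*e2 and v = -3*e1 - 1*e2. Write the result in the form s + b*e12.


Expand: (-1*e1 - 2*e2)(-3*e1 - 1*e2)
= (-1)*(-3)*e1e1 + (-1)*(-1)*e1e2 + (-2)*(-3)*e2e1 + (-2)*(-1)*e2e2
Using e1^2 = e2^2 = 1, e2e1 = -e1e2:
Scalar part s = (-1)*(-3) + (-2)*(-1) = 3 + 2 = 5
Bivector part b = (-1)*(-1) - (-2)*(-3) = 1 - 6 = -5
uv = 5 - 5*e12


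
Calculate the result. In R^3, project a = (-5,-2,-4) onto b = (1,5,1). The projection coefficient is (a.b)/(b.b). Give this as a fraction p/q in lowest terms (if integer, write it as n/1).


Projection coefficient = (a . b) / (b . b)
a . b = (-5)*1 + (-2)*5 + (-4)*1
= -5 + (-10) + (-4) = -19
b . b = 1^2 + 5^2 + 1^2
= 1 + 25 + 1 = 27
Coefficient = -19/27
In lowest terms: -19/27


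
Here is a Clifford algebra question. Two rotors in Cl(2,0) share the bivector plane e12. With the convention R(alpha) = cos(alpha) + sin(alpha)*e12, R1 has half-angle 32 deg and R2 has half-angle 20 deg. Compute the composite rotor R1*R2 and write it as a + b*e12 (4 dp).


Same-plane rotors commute and their half-angles add:
R1*R2 = cos(a1 + a2) + sin(a1 + a2)*e12.
a1 + a2 = 32 + 20 = 52 deg
cos(52 deg) = 0.6157
sin(52 deg) = 0.7880
R1*R2 = 0.6157 + 0.7880*e12


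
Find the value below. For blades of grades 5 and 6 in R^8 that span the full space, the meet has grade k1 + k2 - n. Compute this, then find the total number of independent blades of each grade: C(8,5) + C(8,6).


Meet grade = grade(A) + grade(B) - n
= 5 + 6 - 8 = 3
C(8,5) = 56
C(8,6) = 28
dim_A + dim_B = 56 + 28 = 84


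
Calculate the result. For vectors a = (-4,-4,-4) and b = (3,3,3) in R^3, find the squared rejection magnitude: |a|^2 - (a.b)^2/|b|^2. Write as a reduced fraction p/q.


|a|^2 = (-4)^2 + (-4)^2 + (-4)^2 = 48
|b|^2 = 3^2 + 3^2 + 3^2 = 27
a . b = (-4)*3 + (-4)*3 + (-4)*3 = -36
(a.b)^2 = (-36)^2 = 1296
|rej|^2 = 48 - 1296/27
= (1296 - 1296)/27
= 0/27
In lowest terms: 0/1


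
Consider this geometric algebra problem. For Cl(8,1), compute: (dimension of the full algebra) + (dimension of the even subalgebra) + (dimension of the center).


n = 8 + 1 = 9
Total dim = 2^9 = 512
Even subalgebra dim = 2^8 = 256
n is odd, so center dim = 2
Sum = 512 + 256 + 2 = 770


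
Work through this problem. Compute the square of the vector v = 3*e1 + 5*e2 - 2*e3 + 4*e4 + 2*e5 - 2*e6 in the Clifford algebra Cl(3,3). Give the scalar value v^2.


v^2 = sum of c_i^2 * e_i^2
Positive signature terms (e_i^2 = +1): 3^2 + 5^2 + (-2)^2 = 38
Negative signature terms (e_j^2 = -1): 4^2 + 2^2 + (-2)^2 = 24
v^2 = 38 - 24 = 14


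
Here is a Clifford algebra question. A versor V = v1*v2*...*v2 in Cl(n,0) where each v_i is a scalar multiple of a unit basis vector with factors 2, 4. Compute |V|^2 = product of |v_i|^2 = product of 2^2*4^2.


Each vector v_i has |v_i|^2 = s_i^2
Squared scales: 2^2 = 4, 4^2 = 16
|V|^2 = 4 * 16
= 64


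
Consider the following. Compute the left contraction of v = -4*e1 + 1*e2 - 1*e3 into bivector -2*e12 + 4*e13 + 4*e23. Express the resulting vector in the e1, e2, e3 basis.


Left contraction v _| B = <vB>_1 (grade-1 part of the geometric product vB).
Using e1_|e12 = e2, e2_|e12 = -e1, e1_|e13 = e3, e3_|e13 = -e1, e2_|e23 = e3, e3_|e23 = -e2:
e1 coeff: -v2*b12 - v3*b13 = -(1)*(-2) - (-1)*(4) = 6
e2 coeff: v1*b12 - v3*b23 = (-4)*(-2) - (-1)*(4) = 12
e3 coeff: v1*b13 + v2*b23 = (-4)*(4) + (1)*(4) = -12
v _| B = 6*e1 + 12*e2 - 12*e3


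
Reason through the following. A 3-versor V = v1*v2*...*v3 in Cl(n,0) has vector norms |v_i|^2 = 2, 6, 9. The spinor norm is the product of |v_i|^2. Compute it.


Spinor norm N(V) = |v1|^2 * |v2|^2 * ... * |v3|^2
= 2 * 6 * 9
Running product: 2, 12, 108
N(V) = 108


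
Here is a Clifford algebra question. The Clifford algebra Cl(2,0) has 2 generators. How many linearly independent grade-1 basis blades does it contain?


Number of grade-k basis blades in Cl(p,q) with n = p + q is C(n, k).
n = 2 + 0 = 2
C(2, 1) = 2! / (1! * 1!)
= 2 / (1 * 1)
= 2


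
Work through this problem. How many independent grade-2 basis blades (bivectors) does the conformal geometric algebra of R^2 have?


The conformal model of R^2 uses Cl(3,1) with m = 2 + 2 = 4 generators.
Number of grade-2 blades = C(m, 2) = C(4, 2)
= 4*3/2 = 6


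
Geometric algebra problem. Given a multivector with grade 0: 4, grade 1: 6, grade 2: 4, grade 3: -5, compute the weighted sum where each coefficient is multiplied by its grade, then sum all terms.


Grade-weighted sum = sum of grade_k * coefficient_k
0*4 = 0
1*6 = 6
2*4 = 8
3*(-5) = -15
Total = 0 + 6 + 8 + (-15) = -1


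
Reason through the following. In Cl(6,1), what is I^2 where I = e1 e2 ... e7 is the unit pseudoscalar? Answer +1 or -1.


The pseudoscalar I = e1...e_n (product of all n generators) of Cl(p,q) satisfies I^2 = (-1)^(q + n(n-1)/2).
p = 6, q = 1, n = p + q = 7
n(n-1)/2 = 7 * 6 / 2 = 21
Exponent = q + n(n-1)/2 = 1 + 21 = 22
I^2 = (-1)^22 = +1


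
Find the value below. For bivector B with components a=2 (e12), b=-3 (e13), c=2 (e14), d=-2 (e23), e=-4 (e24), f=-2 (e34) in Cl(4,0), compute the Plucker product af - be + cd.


Plucker relation: af - be + cd
a*f = 2*(-2) = -4
b*e = (-3)*(-4) = 12
c*d = 2*(-2) = -4
af - be + cd = -4 - 12 + (-4)
= -20


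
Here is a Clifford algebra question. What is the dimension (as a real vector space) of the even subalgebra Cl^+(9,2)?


Even subalgebra dimension = 2^(n-1)
n = 9 + 2 = 11
2^(11 - 1) = 2^10 = 1024
Verification: sum of C(11,k) for even k = 1 + 55 + 330 + 462 + 165 + 11 = 1024
Result = 1024


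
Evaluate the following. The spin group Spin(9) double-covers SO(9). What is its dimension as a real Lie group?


Spin(n) double-covers SO(n); both have Lie algebra so(n) of dimension n(n-1)/2.
n = 9
n(n-1) = 9 * 8 = 72
dim Spin(9) = 72/2 = 36


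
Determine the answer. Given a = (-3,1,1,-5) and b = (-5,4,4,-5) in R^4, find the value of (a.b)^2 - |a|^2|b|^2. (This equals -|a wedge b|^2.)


a . b = (-3)*(-5) + 1*4 + 1*4 + (-5)*(-5)
= 15 + 4 + 4 + 25 = 48
|a|^2 = (-3)^2 + 1^2 + 1^2 + (-5)^2 = 36
|b|^2 = (-5)^2 + 4^2 + 4^2 + (-5)^2 = 82
(a.b)^2 = 48^2 = 2304
|a|^2 * |b|^2 = 36 * 82 = 2952
Result = 2304 - 2952 = -648


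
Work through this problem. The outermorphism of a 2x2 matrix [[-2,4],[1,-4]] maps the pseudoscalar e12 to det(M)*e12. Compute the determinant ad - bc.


The outermorphism of a linear map f sends e1^e2 to f(e1)^f(e2).
f(e1) = -2*e1 + 1*e2
f(e2) = 4*e1 - 4*e2
f(e1) ^ f(e2) = (-2*e1 + 1*e2) ^ (4*e1 - 4*e2)
= (-2)*(-4)*e12 + 1*4*e21
= (8 - 4)*e12
= 4*e12
Coefficient = 4


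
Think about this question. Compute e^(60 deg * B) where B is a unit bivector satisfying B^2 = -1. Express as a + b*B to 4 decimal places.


For a unit bivector B with B^2 = -1, the exponential series gives
e^(theta*B) = cos(theta) + sin(theta)*B (the GA analogue of Euler's formula).
theta = 60 degrees = 1.047198 rad
cos(60 deg) = 0.5000
sin(60 deg) = 0.8660
exp(theta*B) = 0.5000 + 0.8660*B


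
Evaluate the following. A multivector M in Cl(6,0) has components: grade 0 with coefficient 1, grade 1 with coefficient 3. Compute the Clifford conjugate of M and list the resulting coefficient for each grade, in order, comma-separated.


Clifford conjugate sign for grade k: (-1)^(k(k+1)/2)
Grade 0: (-1)^(0*1/2) = (-1)^0 = 1, coeff 1 -> 1
Grade 1: (-1)^(1*2/2) = (-1)^1 = -1, coeff 3 -> -3
Conjugated coefficients: 1, -3


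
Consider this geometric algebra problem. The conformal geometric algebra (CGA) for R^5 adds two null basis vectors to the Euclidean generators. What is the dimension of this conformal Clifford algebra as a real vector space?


The conformal model of R^5 uses Cl(6,1): the 5 Euclidean generators plus two extra orthogonal generators e+ (e+^2 = +1) and e- (e-^2 = -1), from which the null vectors e0, einf are built.
Number of generators m = 5 + 2 = 7.
dim Cl(p,q) = 2^m = 2^7 = 128


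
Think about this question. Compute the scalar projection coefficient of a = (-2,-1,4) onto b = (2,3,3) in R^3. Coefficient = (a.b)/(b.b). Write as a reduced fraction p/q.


Projection coefficient = (a . b) / (b . b)
a . b = (-2)*2 + (-1)*3 + 4*3
= -4 + (-3) + 12 = 5
b . b = 2^2 + 3^2 + 3^2
= 4 + 9 + 9 = 22
Coefficient = 5/22
In lowest terms: 5/22


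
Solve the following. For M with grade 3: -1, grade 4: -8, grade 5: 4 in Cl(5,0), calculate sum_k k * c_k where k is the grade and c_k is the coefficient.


Grade-weighted sum = sum of grade_k * coefficient_k
3*(-1) = -3
4*(-8) = -32
5*4 = 20
Total = -3 + (-32) + 20 = -15


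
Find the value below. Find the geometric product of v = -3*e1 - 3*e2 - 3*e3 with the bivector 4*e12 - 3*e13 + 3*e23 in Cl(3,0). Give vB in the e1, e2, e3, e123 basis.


vB has grade-1 (vector) and grade-3 (trivector) parts: vB = (v _| B) + (v ^ B).
Vector part <vB>_1:
  e1: -v2*b12 - v3*b13 = -(-3)*(4) - (-3)*(-3) = 3
  e2: v1*b12 - v3*b23 = (-3)*(4) - (-3)*(3) = -3
  e3: v1*b13 + v2*b23 = (-3)*(-3) + (-3)*(3) = 0
Trivector part <vB>_3:
  e123: v1*b23 - v2*b13 + v3*b12 = (-3)*(3) - (-3)*(-3) + (-3)*(4) = -30
vB = 3*e1 - 3*e2 + 0*e3 - 30*e123


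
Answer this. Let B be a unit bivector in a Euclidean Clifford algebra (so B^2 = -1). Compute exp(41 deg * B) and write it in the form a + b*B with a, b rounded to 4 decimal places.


For a unit bivector B with B^2 = -1, the exponential series gives
e^(theta*B) = cos(theta) + sin(theta)*B (the GA analogue of Euler's formula).
theta = 41 degrees = 0.715585 rad
cos(41 deg) = 0.7547
sin(41 deg) = 0.6561
exp(theta*B) = 0.7547 + 0.6561*B


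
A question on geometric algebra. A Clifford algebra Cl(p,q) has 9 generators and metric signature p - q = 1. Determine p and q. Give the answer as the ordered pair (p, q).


We need p + q = 9 and p - q = 1.
Adding: 2p = 9 + 1 = 10, so p = 5.
Then q = 9 - 5 = 4.
(p, q) = (5, 4)


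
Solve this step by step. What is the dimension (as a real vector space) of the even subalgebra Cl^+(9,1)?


Even subalgebra dimension = 2^(n-1)
n = 9 + 1 = 10
2^(10 - 1) = 2^9 = 512
Verification: sum of C(10,k) for even k = 1 + 45 + 210 + 210 + 45 + 1 = 512
Result = 512


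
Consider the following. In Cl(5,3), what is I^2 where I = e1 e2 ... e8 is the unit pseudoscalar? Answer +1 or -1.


The pseudoscalar I = e1...e_n (product of all n generators) of Cl(p,q) satisfies I^2 = (-1)^(q + n(n-1)/2).
p = 5, q = 3, n = p + q = 8
n(n-1)/2 = 8 * 7 / 2 = 28
Exponent = q + n(n-1)/2 = 3 + 28 = 31
I^2 = (-1)^31 = -1


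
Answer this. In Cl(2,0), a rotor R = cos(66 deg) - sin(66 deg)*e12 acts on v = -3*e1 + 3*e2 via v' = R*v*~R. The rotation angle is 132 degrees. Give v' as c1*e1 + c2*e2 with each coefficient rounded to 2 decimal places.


Rotor R = cos(66deg) - sin(66deg)*e12
Rotation angle theta = 2 * 66 = 132 degrees
v' = R*v*~R rotates v by theta.
cos(132deg) = -0.6691, sin(132deg) = 0.7431
v'_1 = -3*cos(132deg) - 3*sin(132deg)
= -3*(-0.6691) - 3*0.7431
= -0.22
v'_2 = -3*sin(132deg) + 3*cos(132deg)
= -3*0.7431 + 3*(-0.6691)
= -4.24
v' = -0.22*e1 - 4.24*e2


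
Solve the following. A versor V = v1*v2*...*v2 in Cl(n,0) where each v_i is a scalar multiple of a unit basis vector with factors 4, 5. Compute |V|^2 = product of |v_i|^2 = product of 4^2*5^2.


Each vector v_i has |v_i|^2 = s_i^2
Squared scales: 4^2 = 16, 5^2 = 25
|V|^2 = 16 * 25
= 400


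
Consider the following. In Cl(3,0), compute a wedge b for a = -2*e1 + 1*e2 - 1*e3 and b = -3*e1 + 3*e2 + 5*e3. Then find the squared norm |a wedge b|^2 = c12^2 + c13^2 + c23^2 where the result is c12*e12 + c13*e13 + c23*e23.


a wedge b = (a1*b2 - a2*b1)*e12 + (a1*b3 - a3*b1)*e13 + (a2*b3 - a3*b2)*e23
e12 coeff: (-2)*3 - 1*(-3) = -6 - (-3) = -3
e13 coeff: (-2)*5 - (-1)*(-3) = -10 - 3 = -13
e23 coeff: 1*5 - (-1)*3 = 5 - (-3) = 8
|a wedge b|^2 = (-3)^2 + (-13)^2 + 8^2
= 9 + 169 + 64
= 242


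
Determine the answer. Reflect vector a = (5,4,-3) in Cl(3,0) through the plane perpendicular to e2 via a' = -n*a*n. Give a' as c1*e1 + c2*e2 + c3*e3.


Reflection formula: a' = -n*a*n, with n = e2 (unit vector, n^2 = 1).
For reflection through hyperplane perp to e2:
The component along e2 flips sign, others stay.
a = (5, 4, -3)
a' = (5, -4, -3)
a' = 5*e1 - 4*e2 - 3*e3


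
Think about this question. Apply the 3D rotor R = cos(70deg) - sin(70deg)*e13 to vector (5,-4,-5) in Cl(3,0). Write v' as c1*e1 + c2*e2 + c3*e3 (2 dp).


Rotor R = cos(70deg) - sin(70deg)*e13
Rotation angle theta = 2 * 70 = 140 degrees in the e13 plane (e1 -> e3).
The component perpendicular to the plane (e2) is invariant: v'_2 = v2 = -4.00
cos(140deg) = -0.7660, sin(140deg) = 0.6428
v'_1 = v1*cos(theta) - v3*sin(theta) = 5*(-0.7660) - (-5)*0.6428 = -0.62
v'_3 = v1*sin(theta) + v3*cos(theta) = 5*0.6428 + (-5)*(-0.7660) = 7.04
v' = -0.62*e1 - 4.00*e2 + 7.04*e3


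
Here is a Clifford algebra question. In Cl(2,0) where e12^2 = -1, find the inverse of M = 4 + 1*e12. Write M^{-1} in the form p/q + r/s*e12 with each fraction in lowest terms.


M = 4 + 1*e12, where e12^2 = -1.
Since M commutes with its reverse ~M = a - b*e12, M * ~M = a^2 - b^2*e12^2 = a^2 + b^2.
So M^{-1} = ~M / (a^2 + b^2) = (a - b*e12)/(a^2 + b^2).
a^2 + b^2 = 16 + 1 = 17
Scalar part = 4/17 = 4/17
Bivector coeff = -1/17 = -1/17
M^{-1} = 4/17 - 1/17*e12


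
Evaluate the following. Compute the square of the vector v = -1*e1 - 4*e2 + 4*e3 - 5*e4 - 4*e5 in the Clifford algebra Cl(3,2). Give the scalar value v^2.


v^2 = sum of c_i^2 * e_i^2
Positive signature terms (e_i^2 = +1): (-1)^2 + (-4)^2 + 4^2 = 33
Negative signature terms (e_j^2 = -1): (-5)^2 + (-4)^2 = 41
v^2 = 33 - 41 = -8


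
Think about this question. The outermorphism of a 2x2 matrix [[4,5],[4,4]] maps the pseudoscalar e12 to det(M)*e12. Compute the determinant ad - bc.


The outermorphism of a linear map f sends e1^e2 to f(e1)^f(e2).
f(e1) = 4*e1 + 4*e2
f(e2) = 5*e1 + 4*e2
f(e1) ^ f(e2) = (4*e1 + 4*e2) ^ (5*e1 + 4*e2)
= 4*4*e12 + 4*5*e21
= (16 - 20)*e12
= -4*e12
Coefficient = -4


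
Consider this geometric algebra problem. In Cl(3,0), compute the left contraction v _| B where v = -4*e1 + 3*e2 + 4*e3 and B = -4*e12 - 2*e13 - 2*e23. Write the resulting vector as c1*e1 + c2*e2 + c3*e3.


Left contraction v _| B = <vB>_1 (grade-1 part of the geometric product vB).
Using e1_|e12 = e2, e2_|e12 = -e1, e1_|e13 = e3, e3_|e13 = -e1, e2_|e23 = e3, e3_|e23 = -e2:
e1 coeff: -v2*b12 - v3*b13 = -(3)*(-4) - (4)*(-2) = 20
e2 coeff: v1*b12 - v3*b23 = (-4)*(-4) - (4)*(-2) = 24
e3 coeff: v1*b13 + v2*b23 = (-4)*(-2) + (3)*(-2) = 2
v _| B = 20*e1 + 24*e2 + 2*e3


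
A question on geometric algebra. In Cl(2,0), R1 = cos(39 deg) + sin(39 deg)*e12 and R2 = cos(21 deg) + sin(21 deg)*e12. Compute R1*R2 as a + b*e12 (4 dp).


Same-plane rotors commute and their half-angles add:
R1*R2 = cos(a1 + a2) + sin(a1 + a2)*e12.
a1 + a2 = 39 + 21 = 60 deg
cos(60 deg) = 0.5000
sin(60 deg) = 0.8660
R1*R2 = 0.5000 + 0.8660*e12
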